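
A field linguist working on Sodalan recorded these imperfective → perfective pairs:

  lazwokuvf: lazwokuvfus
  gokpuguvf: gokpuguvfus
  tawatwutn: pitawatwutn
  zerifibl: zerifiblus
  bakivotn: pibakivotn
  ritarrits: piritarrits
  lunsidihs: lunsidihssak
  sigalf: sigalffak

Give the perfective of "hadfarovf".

hadfarovfus

"hadfarovf" has second-to-last letter 'v'. The stems whose second-to-last letter is 'v' (lazwokuvf → lazwokuvfus, gokpuguvf → gokpuguvfus) add -us.
The other patterns: stems whose second-to-last letter is 'h' or 'l' double the final consonant and add -ak; stems whose second-to-last letter is 't' add the prefix pi-.
So hadfarovf → hadfarovfus.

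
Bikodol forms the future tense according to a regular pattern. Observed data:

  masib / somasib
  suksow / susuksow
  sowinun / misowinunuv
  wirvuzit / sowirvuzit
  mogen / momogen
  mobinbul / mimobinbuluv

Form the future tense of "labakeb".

lalabakeb

sowinun and mogen both end in -n yet inflect differently (misowinunuv, momogen), so the final letter is not what conditions the rule; the last vowel is.
"labakeb" has last vowel 'e'. The one such stem in the data (mogen → momogen) repeats the first consonant+vowel as a prefix (as does suksow), so the same rule applies.
The other patterns: stems whose last vowel is 'u' add mi- … -uv around the stem; stems whose last vowel is 'i' add the prefix so-.
So labakeb → lalabakeb.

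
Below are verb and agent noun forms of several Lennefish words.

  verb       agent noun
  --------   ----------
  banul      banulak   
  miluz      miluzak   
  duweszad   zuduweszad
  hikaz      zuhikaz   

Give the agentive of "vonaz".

zuvonaz

miluz and hikaz both end in -z yet inflect differently (miluzak, zuhikaz), so the final letter is not what conditions the rule; the last vowel is.
"vonaz" has last vowel 'a'. The stems whose last vowel is 'a' (hikaz → zuhikaz, duweszad → zuduweszad) add the prefix zu-.
So vonaz → zuvonaz.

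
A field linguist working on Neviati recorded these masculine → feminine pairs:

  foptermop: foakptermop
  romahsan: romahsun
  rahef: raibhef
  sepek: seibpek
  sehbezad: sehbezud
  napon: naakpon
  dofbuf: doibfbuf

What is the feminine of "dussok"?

napon and romahsan both end in -n yet inflect differently (naakpon, romahsun), so the final letter is not what conditions the rule; the last vowel is.
"dussok" has last vowel 'o'. The stems whose last vowel is 'o' (napon → naakpon, foptermop → foakptermop) insert -ak- after the first vowel.
So dussok → duakssok.

duakssok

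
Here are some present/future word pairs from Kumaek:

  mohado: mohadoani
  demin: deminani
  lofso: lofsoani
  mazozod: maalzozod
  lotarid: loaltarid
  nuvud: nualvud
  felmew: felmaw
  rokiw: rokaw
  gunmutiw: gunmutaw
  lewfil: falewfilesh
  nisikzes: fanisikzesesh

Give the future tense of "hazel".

fahazelesh

mohado and mazozod both have last vowel 'o' yet inflect differently (mohadoani, maalzozod), so the last vowel is not what conditions the rule; the final letter is.
"hazel" ends in -l. The one such stem in the data (lewfil → falewfilesh) adds fa- … -esh around the stem, so the same rule applies.
So hazel → fahazelesh.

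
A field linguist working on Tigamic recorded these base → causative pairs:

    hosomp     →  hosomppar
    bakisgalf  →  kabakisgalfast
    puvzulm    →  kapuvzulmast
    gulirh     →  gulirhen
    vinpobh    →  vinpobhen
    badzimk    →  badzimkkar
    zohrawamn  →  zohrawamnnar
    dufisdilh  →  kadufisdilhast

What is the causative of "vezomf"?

dufisdilh and vinpobh both end in -h yet inflect differently (kadufisdilhast, vinpobhen), so the final letter is not what conditions the rule; the second-to-last letter is.
"vezomf" has second-to-last letter 'm'. The stems whose second-to-last letter is 'm' (zohrawamn → zohrawamnnar, badzimk → badzimkkar, hosomp → hosomppar) double the final consonant and add -ar.
So vezomf → vezomffar.

vezomffar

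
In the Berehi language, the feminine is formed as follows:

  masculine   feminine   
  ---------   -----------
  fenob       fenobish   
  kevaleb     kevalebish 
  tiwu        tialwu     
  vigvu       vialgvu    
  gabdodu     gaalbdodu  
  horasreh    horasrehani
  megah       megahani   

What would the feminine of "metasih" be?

kevaleb and horasreh both have last vowel 'e' yet inflect differently (kevalebish, horasrehani), so the last vowel is not what conditions the rule; the final letter is.
"metasih" ends in -h. The stems ending in -h (horasreh → horasrehani, megah → megahani) add -ani.
The other patterns: stems ending in -b add -ish; stems ending in -u insert -al- after the first vowel.
So metasih → metasihani.

metasihani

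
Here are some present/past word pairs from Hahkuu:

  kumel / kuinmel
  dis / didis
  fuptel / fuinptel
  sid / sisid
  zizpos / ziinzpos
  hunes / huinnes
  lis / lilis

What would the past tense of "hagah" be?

haingah

dis and hunes both end in -s yet inflect differently (didis, huinnes), so the final letter is not what conditions the rule; the number of vowels is.
"hagah" has 2 vowels. The stems with 2 vowels (hunes → huinnes, kumel → kuinmel, fuptel → fuinptel) insert -in- after the first vowel.
The other pattern: stems with 1 vowel repeat the first consonant+vowel as a prefix.
So hagah → haingah.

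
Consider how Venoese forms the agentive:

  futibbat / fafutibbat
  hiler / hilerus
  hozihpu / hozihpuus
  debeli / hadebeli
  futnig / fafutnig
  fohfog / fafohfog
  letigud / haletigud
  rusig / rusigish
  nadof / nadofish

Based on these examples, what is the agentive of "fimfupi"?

fafimfupi

"fimfupi" begins with f-. The stems beginning with f- (futibbat → fafutibbat, futnig → fafutnig, fohfog → fafohfog) add the prefix fa-.
The other patterns: stems beginning with h- add -us; stems beginning with n- or r- add -ish; stems beginning with d- or l- add the prefix ha-.
So fimfupi → fafimfupi.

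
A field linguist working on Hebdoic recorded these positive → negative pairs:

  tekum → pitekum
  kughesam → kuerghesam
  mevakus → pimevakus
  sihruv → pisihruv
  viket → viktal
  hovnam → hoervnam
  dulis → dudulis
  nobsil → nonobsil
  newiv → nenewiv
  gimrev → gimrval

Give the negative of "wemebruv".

gimrev and newiv both end in -v yet inflect differently (gimrval, nenewiv), so the final letter is not what conditions the rule; the last vowel is.
"wemebruv" has last vowel 'u'. The stems whose last vowel is 'u' (mevakus → pimevakus, sihruv → pisihruv, tekum → pitekum) add the prefix pi-.
The other patterns: stems whose last vowel is 'a' insert -er- after the first vowel; stems whose last vowel is 'e' delete the last vowel and add -al; stems whose last vowel is 'i' repeat the first consonant+vowel as a prefix.
So wemebruv → piwemebruv.

piwemebruv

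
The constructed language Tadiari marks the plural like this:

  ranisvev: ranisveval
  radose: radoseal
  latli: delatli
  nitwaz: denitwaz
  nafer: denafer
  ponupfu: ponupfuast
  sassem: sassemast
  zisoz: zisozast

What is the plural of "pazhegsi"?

pazhegsiast

nitwaz and zisoz both end in -z yet inflect differently (denitwaz, zisozast), so the final letter is not what conditions the rule; the first letter is.
"pazhegsi" begins with p-. The one such stem in the data (ponupfu → ponupfuast) adds -ast, so the same rule applies.
So pazhegsi → pazhegsiast.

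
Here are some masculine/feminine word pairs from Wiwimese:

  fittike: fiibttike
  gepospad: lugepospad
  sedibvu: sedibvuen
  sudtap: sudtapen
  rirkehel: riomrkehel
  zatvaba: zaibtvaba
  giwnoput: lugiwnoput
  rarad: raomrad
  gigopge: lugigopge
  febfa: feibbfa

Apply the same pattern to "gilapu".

lugilapu

gepospad and rarad both end in -d yet inflect differently (lugepospad, raomrad), so the final letter is not what conditions the rule; the first letter is.
"gilapu" begins with g-. The stems beginning with g- (gigopge → lugigopge, gepospad → lugepospad, giwnoput → lugiwnoput) add the prefix lu-.
So gilapu → lugilapu.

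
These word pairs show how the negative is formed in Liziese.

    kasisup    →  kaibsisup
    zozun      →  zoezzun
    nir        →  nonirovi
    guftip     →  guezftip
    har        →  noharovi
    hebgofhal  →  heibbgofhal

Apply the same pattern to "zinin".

guftip and kasisup both end in -p yet inflect differently (guezftip, kaibsisup), so the final letter is not what conditions the rule; the number of vowels is.
"zinin" has 2 vowels. The stems with 2 vowels (zozun → zoezzun, guftip → guezftip) insert -ez- after the first vowel.
The other patterns: stems with 1 vowel add no- … -ovi around the stem; stems with 3 vowels insert -ib- after the first vowel.
So zinin → zieznin.

zieznin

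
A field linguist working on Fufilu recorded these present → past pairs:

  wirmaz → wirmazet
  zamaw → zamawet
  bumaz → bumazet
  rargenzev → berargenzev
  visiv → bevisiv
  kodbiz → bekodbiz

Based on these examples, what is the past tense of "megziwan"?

wirmaz and kodbiz both end in -z yet inflect differently (wirmazet, bekodbiz), so the final letter is not what conditions the rule; the last vowel is.
"megziwan" has last vowel 'a'. The stems whose last vowel is 'a' (wirmaz → wirmazet, zamaw → zamawet, bumaz → bumazet) add -et.
So megziwan → megziwanet.

megziwanet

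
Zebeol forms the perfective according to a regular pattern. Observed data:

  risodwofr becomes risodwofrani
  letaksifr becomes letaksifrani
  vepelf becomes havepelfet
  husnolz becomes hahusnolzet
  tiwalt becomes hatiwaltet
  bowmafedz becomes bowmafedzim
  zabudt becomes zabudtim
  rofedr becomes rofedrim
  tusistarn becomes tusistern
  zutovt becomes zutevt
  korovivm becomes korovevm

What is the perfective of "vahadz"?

husnolz and bowmafedz both end in -z yet inflect differently (hahusnolzet, bowmafedzim), so the final letter is not what conditions the rule; the second-to-last letter is.
"vahadz" has second-to-last letter 'd'. The stems whose second-to-last letter is 'd' (bowmafedz → bowmafedzim, zabudt → zabudtim, rofedr → rofedrim) add -im.
The other patterns: stems whose second-to-last letter is 'f' add -ani; stems whose second-to-last letter is 'l' add ha- … -et around the stem; stems whose second-to-last letter is 'r' or 'v' change the last vowel to 'e'.
So vahadz → vahadzim.

vahadzim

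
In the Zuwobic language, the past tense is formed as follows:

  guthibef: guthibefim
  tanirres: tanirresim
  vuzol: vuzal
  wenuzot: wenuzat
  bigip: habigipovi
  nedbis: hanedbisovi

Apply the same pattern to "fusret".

fusretim

tanirres and nedbis both end in -s yet inflect differently (tanirresim, hanedbisovi), so the final letter is not what conditions the rule; the last vowel is.
"fusret" has last vowel 'e'. The stems whose last vowel is 'e' (guthibef → guthibefim, tanirres → tanirresim) add -im.
So fusret → fusretim.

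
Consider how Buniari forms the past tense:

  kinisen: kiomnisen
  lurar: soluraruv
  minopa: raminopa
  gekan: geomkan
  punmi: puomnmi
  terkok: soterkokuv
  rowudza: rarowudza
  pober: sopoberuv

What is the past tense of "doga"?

gekan and rowudza both have last vowel 'a' yet inflect differently (geomkan, rarowudza), so the last vowel is not what conditions the rule; the final letter is.
"doga" ends in -a. The stems ending in -a (rowudza → rarowudza, minopa → raminopa) add the prefix ra-.
So doga → radoga.

radoga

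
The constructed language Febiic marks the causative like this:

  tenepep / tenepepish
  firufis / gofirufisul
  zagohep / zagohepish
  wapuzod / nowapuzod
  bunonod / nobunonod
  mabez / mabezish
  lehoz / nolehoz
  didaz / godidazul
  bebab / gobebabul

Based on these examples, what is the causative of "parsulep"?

parsulepish

mabez and lehoz both end in -z yet inflect differently (mabezish, nolehoz), so the final letter is not what conditions the rule; the last vowel is.
"parsulep" has last vowel 'e'. The stems whose last vowel is 'e' (tenepep → tenepepish, zagohep → zagohepish, mabez → mabezish) add -ish.
The other patterns: stems whose last vowel is 'o' add the prefix no-; stems whose last vowel is 'a' or 'i' add go- … -ul around the stem.
So parsulep → parsulepish.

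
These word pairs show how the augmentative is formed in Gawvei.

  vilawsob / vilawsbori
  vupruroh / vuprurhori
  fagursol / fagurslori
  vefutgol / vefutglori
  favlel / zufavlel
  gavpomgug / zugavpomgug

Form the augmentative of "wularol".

fagursol and favlel both end in -l yet inflect differently (fagurslori, zufavlel), so the final letter is not what conditions the rule; the last vowel is.
"wularol" has last vowel 'o'. The stems whose last vowel is 'o' (vilawsob → vilawsbori, vupruroh → vuprurhori, fagursol → fagurslori) delete the last vowel and add -ori.
The other pattern: stems whose last vowel is 'e' or 'u' add the prefix zu-.
So wularol → wularlori.

wularlori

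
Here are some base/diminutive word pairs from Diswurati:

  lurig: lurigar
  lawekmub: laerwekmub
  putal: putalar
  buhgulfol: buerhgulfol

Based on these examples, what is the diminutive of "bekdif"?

bekdifar

"bekdif" has 2 vowels. The stems with 2 vowels (putal → putalar, lurig → lurigar) add -ar.
So bekdif → bekdifar.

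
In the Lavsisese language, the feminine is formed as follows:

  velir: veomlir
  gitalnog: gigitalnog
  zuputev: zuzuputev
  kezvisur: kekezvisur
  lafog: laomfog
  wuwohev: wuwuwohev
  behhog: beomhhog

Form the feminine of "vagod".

"vagod" has 2 vowels. The stems with 2 vowels (lafog → laomfog, behhog → beomhhog, velir → veomlir) insert -om- after the first vowel.
So vagod → vaomgod.

vaomgod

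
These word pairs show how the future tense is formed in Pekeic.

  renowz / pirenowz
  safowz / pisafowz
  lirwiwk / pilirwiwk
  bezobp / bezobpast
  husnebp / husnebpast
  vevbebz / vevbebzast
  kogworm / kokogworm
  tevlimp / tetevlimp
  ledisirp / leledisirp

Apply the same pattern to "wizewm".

"wizewm" has second-to-last letter 'w'. The stems whose second-to-last letter is 'w' (renowz → pirenowz, safowz → pisafowz, lirwiwk → pilirwiwk) add the prefix pi-.
The other patterns: stems whose second-to-last letter is 'b' add -ast; stems whose second-to-last letter is 'm' or 'r' repeat the first consonant+vowel as a prefix.
So wizewm → piwizewm.

piwizewm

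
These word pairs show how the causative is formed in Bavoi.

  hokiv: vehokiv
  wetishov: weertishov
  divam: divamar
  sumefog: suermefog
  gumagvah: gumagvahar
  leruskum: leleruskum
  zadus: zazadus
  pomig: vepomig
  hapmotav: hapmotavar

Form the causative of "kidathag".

kidathagar

hapmotav and hokiv both end in -v yet inflect differently (hapmotavar, vehokiv), so the final letter is not what conditions the rule; the last vowel is.
"kidathag" has last vowel 'a'. The stems whose last vowel is 'a' (gumagvah → gumagvahar, divam → divamar, hapmotav → hapmotavar) add -ar.
The other patterns: stems whose last vowel is 'i' add the prefix ve-; stems whose last vowel is 'o' insert -er- after the first vowel; stems whose last vowel is 'u' repeat the first consonant+vowel as a prefix.
So kidathag → kidathagar.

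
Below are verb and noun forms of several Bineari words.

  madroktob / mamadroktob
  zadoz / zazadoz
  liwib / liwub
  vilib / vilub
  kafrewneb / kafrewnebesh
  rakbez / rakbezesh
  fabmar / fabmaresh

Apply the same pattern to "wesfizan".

"wesfizan" has last vowel 'a'. The one such stem in the data (fabmar → fabmaresh) adds -esh, so the same rule applies.
So wesfizan → wesfizanesh.

wesfizanesh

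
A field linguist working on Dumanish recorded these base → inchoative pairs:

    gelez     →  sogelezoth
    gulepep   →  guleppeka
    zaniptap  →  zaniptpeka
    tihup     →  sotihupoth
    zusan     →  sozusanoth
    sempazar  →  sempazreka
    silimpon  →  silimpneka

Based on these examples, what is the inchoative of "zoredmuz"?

zoredmzeka

tihup and gulepep both end in -p yet inflect differently (sotihupoth, guleppeka), so the final letter is not what conditions the rule; the number of vowels is.
"zoredmuz" has 3 vowels. The stems with 3 vowels (gulepep → guleppeka, zaniptap → zaniptpeka, silimpon → silimpneka) delete the last vowel and add -eka.
So zoredmuz → zoredmzeka.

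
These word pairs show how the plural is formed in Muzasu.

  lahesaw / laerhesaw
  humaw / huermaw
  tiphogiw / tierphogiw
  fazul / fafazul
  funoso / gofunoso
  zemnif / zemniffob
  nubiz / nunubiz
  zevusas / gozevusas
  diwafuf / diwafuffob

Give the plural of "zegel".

zezegel

tiphogiw and zemnif both have last vowel 'i' yet inflect differently (tierphogiw, zemniffob), so the last vowel is not what conditions the rule; the final letter is.
"zegel" ends in -l. The one such stem in the data (fazul → fafazul) repeats the first consonant+vowel as a prefix (as does nubiz), so the same rule applies.
The other patterns: stems ending in -w insert -er- after the first vowel; stems ending in -f double the final consonant and add -ob; stems ending in -o or -s add the prefix go-.
So zegel → zezegel.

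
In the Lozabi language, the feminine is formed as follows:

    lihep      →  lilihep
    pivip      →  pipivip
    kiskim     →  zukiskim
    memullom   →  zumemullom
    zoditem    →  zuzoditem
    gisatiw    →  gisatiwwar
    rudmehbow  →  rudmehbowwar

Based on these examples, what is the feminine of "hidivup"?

hihidivup

pivip and kiskim both have last vowel 'i' yet inflect differently (pipivip, zukiskim), so the last vowel is not what conditions the rule; the final letter is.
"hidivup" ends in -p. The stems ending in -p (lihep → lilihep, pivip → pipivip) repeat the first consonant+vowel as a prefix.
So hidivup → hihidivup.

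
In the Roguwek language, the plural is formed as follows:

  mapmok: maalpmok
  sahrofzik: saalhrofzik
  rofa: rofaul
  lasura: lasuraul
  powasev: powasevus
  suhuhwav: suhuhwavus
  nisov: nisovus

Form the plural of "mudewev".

mudewevus

rofa and suhuhwav both have last vowel 'a' yet inflect differently (rofaul, suhuhwavus), so the last vowel is not what conditions the rule; the final letter is.
"mudewev" ends in -v. The stems ending in -v (powasev → powasevus, suhuhwav → suhuhwavus, nisov → nisovus) add -us.
The other patterns: stems ending in -k insert -al- after the first vowel; stems ending in -a add -ul.
So mudewev → mudewevus.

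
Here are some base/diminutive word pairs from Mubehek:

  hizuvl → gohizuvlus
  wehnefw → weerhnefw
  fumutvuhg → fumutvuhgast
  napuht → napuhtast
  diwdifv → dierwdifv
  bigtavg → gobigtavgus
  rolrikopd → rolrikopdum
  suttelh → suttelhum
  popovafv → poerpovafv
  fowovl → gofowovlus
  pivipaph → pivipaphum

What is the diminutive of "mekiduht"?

bigtavg and fumutvuhg both end in -g yet inflect differently (gobigtavgus, fumutvuhgast), so the final letter is not what conditions the rule; the second-to-last letter is.
"mekiduht" has second-to-last letter 'h'. The stems whose second-to-last letter is 'h' (napuht → napuhtast, fumutvuhg → fumutvuhgast) add -ast.
So mekiduht → mekiduhtast.

mekiduhtast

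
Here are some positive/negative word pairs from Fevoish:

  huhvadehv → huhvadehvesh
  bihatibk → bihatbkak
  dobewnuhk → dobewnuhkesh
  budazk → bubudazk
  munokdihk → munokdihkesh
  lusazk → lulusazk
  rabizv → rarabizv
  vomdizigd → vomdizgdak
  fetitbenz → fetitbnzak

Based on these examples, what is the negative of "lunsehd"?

"lunsehd" has second-to-last letter 'h'. The stems whose second-to-last letter is 'h' (huhvadehv → huhvadehvesh, dobewnuhk → dobewnuhkesh, munokdihk → munokdihkesh) add -esh.
So lunsehd → lunsehdesh.

lunsehdesh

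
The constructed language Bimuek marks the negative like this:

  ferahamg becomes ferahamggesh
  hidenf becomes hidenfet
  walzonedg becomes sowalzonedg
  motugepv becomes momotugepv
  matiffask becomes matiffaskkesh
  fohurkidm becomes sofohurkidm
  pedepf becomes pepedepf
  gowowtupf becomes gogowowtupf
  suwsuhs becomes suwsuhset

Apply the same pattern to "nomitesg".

walzonedg and ferahamg both end in -g yet inflect differently (sowalzonedg, ferahamggesh), so the final letter is not what conditions the rule; the second-to-last letter is.
"nomitesg" has second-to-last letter 's'. The one such stem in the data (matiffask → matiffaskkesh) doubles the final consonant and adds -esh (as does ferahamg), so the same rule applies.
The other patterns: stems whose second-to-last letter is 'd' add the prefix so-; stems whose second-to-last letter is 'h' or 'n' add -et; stems whose second-to-last letter is 'p' repeat the first consonant+vowel as a prefix.
So nomitesg → nomitesggesh.

nomitesggesh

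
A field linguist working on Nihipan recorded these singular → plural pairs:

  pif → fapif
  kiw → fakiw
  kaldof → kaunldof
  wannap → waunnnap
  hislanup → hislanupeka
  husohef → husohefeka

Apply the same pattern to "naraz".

pif and kaldof both end in -f yet inflect differently (fapif, kaunldof), so the final letter is not what conditions the rule; the number of vowels is.
"naraz" has 2 vowels. The stems with 2 vowels (kaldof → kaunldof, wannap → waunnnap) insert -un- after the first vowel.
The other patterns: stems with 1 vowel add the prefix fa-; stems with 3 vowels add -eka.
So naraz → naunraz.

naunraz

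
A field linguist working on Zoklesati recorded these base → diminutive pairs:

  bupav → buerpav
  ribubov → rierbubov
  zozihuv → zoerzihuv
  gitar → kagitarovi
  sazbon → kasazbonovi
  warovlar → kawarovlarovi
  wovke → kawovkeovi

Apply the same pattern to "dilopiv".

dierlopiv

bupav and gitar both have last vowel 'a' yet inflect differently (buerpav, kagitarovi), so the last vowel is not what conditions the rule; the final letter is.
"dilopiv" ends in -v. The stems ending in -v (bupav → buerpav, ribubov → rierbubov, zozihuv → zoerzihuv) insert -er- after the first vowel.
The other pattern: stems ending in -e, -n or -r add ka- … -ovi around the stem.
So dilopiv → dierlopiv.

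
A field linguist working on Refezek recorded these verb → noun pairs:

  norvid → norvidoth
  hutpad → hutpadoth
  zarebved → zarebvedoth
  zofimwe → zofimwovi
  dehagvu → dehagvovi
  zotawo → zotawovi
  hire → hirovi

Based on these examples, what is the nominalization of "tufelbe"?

zarebved and zofimwe both have last vowel 'e' yet inflect differently (zarebvedoth, zofimwovi), so the last vowel is not what conditions the rule; whether the stem ends in a vowel or a consonant is.
"tufelbe" ends in a vowel. The stems ending in a vowel (zofimwe → zofimwovi, dehagvu → dehagvovi, zotawo → zotawovi) drop the final letter and add -ovi.
The other pattern: stems ending in a consonant add -oth.
So tufelbe → tufelbovi.

tufelbovi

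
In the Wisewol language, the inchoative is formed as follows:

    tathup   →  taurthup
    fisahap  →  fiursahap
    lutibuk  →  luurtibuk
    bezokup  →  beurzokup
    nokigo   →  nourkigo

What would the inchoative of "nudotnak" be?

Every pair shown (tathup → taurthup, fisahap → fiursahap, lutibuk → luurtibuk, …) follows the same rule: insert -ur- after the first vowel.
So nudotnak → nuurdotnak.

nuurdotnak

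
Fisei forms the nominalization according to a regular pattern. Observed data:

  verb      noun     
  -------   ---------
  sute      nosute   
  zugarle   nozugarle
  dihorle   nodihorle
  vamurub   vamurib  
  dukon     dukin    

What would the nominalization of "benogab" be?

benogib

dihorle and dukon both begin with d- yet inflect differently (nodihorle, dukin), so the first letter is not what conditions the rule; the final letter is.
"benogab" ends in -b. The one such stem in the data (vamurub → vamurib) changes the last vowel to 'i' (as does dukon), so the same rule applies.
The other pattern: stems ending in -e add the prefix no-.
So benogab → benogib.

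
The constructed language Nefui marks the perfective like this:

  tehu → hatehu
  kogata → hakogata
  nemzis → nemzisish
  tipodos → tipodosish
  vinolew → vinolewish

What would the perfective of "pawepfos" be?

pawepfosish

"pawepfos" ends in a consonant. The stems ending in a consonant (nemzis → nemzisish, vinolew → vinolewish, tipodos → tipodosish) add -ish.
The other pattern: stems ending in a vowel add the prefix ha-.
So pawepfos → pawepfosish.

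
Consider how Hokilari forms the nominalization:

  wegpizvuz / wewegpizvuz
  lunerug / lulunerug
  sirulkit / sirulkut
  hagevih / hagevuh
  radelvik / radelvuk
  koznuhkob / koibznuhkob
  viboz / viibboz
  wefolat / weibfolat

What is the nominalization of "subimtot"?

suibbimtot

wegpizvuz and viboz both end in -z yet inflect differently (wewegpizvuz, viibboz), so the final letter is not what conditions the rule; the last vowel is.
"subimtot" has last vowel 'o'. The stems whose last vowel is 'o' (koznuhkob → koibznuhkob, viboz → viibboz) insert -ib- after the first vowel.
So subimtot → suibbimtot.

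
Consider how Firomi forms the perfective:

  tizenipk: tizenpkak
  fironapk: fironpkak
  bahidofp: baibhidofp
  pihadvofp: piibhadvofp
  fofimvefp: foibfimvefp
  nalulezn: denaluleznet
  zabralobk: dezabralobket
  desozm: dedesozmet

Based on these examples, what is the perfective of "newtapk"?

newtpkak

tizenipk and zabralobk both end in -k yet inflect differently (tizenpkak, dezabralobket), so the final letter is not what conditions the rule; the second-to-last letter is.
"newtapk" has second-to-last letter 'p'. The stems whose second-to-last letter is 'p' (tizenipk → tizenpkak, fironapk → fironpkak) delete the last vowel and add -ak.
The other patterns: stems whose second-to-last letter is 'f' insert -ib- after the first vowel; stems whose second-to-last letter is 'b' or 'z' add de- … -et around the stem.
So newtapk → newtpkak.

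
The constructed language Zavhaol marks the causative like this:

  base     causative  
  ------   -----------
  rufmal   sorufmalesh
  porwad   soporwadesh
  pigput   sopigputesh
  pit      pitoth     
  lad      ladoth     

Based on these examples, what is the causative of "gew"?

pigput and pit both end in -t yet inflect differently (sopigputesh, pitoth), so the final letter is not what conditions the rule; the number of vowels is.
"gew" has 1 vowel. The stems with 1 vowel (pit → pitoth, lad → ladoth) add -oth.
The other pattern: stems with 2 vowels add so- … -esh around the stem.
So gew → gewoth.

gewoth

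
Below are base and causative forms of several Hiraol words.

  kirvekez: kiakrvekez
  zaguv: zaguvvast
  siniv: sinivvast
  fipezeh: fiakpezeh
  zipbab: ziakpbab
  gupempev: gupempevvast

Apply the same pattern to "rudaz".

ruakdaz

gupempev and kirvekez both have last vowel 'e' yet inflect differently (gupempevvast, kiakrvekez), so the last vowel is not what conditions the rule; the final letter is.
"rudaz" ends in -z. The one such stem in the data (kirvekez → kiakrvekez) inserts -ak- after the first vowel (as do fipezeh, zipbab), so the same rule applies.
The other pattern: stems ending in -v double the final consonant and add -ast.
So rudaz → ruakdaz.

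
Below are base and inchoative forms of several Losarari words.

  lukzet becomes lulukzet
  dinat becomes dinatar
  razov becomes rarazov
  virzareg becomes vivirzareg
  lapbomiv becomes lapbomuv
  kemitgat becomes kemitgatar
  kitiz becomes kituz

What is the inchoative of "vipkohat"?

lapbomiv and razov both end in -v yet inflect differently (lapbomuv, rarazov), so the final letter is not what conditions the rule; the last vowel is.
"vipkohat" has last vowel 'a'. The stems whose last vowel is 'a' (dinat → dinatar, kemitgat → kemitgatar) add -ar.
So vipkohat → vipkohatar.

vipkohatar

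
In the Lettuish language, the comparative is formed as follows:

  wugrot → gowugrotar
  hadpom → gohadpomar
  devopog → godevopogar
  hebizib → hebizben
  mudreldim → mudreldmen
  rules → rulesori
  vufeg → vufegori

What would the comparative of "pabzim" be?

"pabzim" has last vowel 'i'. The stems whose last vowel is 'i' (hebizib → hebizben, mudreldim → mudreldmen) delete the last vowel and add -en.
The other patterns: stems whose last vowel is 'o' add go- … -ar around the stem; stems whose last vowel is 'e' add -ori.
So pabzim → pabzmen.

pabzmen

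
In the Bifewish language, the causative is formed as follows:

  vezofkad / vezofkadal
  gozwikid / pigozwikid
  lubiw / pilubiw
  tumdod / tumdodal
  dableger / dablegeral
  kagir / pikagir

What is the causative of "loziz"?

piloziz

kagir and dableger both end in -r yet inflect differently (pikagir, dablegeral), so the final letter is not what conditions the rule; the last vowel is.
"loziz" has last vowel 'i'. The stems whose last vowel is 'i' (gozwikid → pigozwikid, lubiw → pilubiw, kagir → pikagir) add the prefix pi-.
So loziz → piloziz.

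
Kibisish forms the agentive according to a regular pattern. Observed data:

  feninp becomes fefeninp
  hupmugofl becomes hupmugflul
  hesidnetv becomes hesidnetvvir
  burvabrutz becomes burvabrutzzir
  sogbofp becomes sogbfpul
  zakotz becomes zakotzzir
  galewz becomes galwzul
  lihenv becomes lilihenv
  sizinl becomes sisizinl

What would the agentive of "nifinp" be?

ninifinp

hesidnetv and lihenv both end in -v yet inflect differently (hesidnetvvir, lilihenv), so the final letter is not what conditions the rule; the second-to-last letter is.
"nifinp" has second-to-last letter 'n'. The stems whose second-to-last letter is 'n' (lihenv → lilihenv, sizinl → sisizinl, feninp → fefeninp) repeat the first consonant+vowel as a prefix.
So nifinp → ninifinp.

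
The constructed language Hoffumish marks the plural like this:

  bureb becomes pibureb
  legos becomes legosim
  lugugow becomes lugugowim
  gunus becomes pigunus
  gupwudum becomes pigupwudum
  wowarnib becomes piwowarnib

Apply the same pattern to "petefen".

legos and gunus both end in -s yet inflect differently (legosim, pigunus), so the final letter is not what conditions the rule; the last vowel is.
"petefen" has last vowel 'e'. The one such stem in the data (bureb → pibureb) adds the prefix pi-, so the same rule applies.
The other pattern: stems whose last vowel is 'o' add -im.
So petefen → pipetefen.

pipetefen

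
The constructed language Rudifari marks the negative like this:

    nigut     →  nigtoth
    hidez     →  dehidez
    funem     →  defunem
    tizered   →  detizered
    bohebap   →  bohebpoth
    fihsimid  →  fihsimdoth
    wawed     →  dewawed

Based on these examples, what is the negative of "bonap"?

bonpoth

"bonap" has last vowel 'a'. The one such stem in the data (bohebap → bohebpoth) deletes the last vowel and adds -oth (as do fihsimid, nigut), so the same rule applies.
The other pattern: stems whose last vowel is 'e' add the prefix de-.
So bonap → bonpoth.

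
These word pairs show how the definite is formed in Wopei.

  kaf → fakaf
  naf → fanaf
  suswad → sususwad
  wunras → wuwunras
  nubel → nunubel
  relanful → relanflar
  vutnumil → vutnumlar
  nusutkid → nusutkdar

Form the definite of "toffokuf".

toffokfar

nubel and relanful both end in -l yet inflect differently (nunubel, relanflar), so the final letter is not what conditions the rule; the number of vowels is.
"toffokuf" has 3 vowels. The stems with 3 vowels (relanful → relanflar, vutnumil → vutnumlar, nusutkid → nusutkdar) delete the last vowel and add -ar.
The other patterns: stems with 1 vowel add the prefix fa-; stems with 2 vowels repeat the first consonant+vowel as a prefix.
So toffokuf → toffokfar.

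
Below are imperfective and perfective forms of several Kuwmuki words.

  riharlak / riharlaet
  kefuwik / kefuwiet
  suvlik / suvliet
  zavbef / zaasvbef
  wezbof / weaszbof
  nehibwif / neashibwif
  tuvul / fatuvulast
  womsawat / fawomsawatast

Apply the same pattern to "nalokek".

kefuwik and nehibwif both have last vowel 'i' yet inflect differently (kefuwiet, neashibwif), so the last vowel is not what conditions the rule; the final letter is.
"nalokek" ends in -k. The stems ending in -k (riharlak → riharlaet, kefuwik → kefuwiet, suvlik → suvliet) drop the final letter and add -et.
The other patterns: stems ending in -f insert -as- after the first vowel; stems ending in -l or -t add fa- … -ast around the stem.
So nalokek → nalokeet.

nalokeet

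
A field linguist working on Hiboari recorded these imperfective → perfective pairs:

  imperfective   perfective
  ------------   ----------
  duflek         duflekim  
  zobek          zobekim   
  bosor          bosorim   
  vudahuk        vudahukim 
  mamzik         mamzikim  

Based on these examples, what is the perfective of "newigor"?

Every pair shown (duflek → duflekim, zobek → zobekim, bosor → bosorim, …) follows the same rule: add -im.
So newigor → newigorim.

newigorim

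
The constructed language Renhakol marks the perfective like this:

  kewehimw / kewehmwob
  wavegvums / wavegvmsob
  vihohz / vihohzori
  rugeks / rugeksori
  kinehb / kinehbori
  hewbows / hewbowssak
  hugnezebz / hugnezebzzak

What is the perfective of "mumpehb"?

mumpehbori

wavegvums and rugeks both end in -s yet inflect differently (wavegvmsob, rugeksori), so the final letter is not what conditions the rule; the second-to-last letter is.
"mumpehb" has second-to-last letter 'h'. The stems whose second-to-last letter is 'h' (vihohz → vihohzori, kinehb → kinehbori) add -ori.
The other patterns: stems whose second-to-last letter is 'm' delete the last vowel and add -ob; stems whose second-to-last letter is 'b' or 'w' double the final consonant and add -ak.
So mumpehb → mumpehbori.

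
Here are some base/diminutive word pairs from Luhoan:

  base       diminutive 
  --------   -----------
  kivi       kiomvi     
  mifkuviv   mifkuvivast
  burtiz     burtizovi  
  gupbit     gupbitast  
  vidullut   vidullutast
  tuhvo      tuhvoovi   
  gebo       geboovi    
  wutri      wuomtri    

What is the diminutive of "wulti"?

wuomlti

kivi and burtiz both have last vowel 'i' yet inflect differently (kiomvi, burtizovi), so the last vowel is not what conditions the rule; the final letter is.
"wulti" ends in -i. The stems ending in -i (kivi → kiomvi, wutri → wuomtri) insert -om- after the first vowel.
So wulti → wuomlti.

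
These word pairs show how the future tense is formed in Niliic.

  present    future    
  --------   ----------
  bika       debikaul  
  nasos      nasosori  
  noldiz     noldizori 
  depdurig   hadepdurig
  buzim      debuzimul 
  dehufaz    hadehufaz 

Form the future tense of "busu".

debusuul

dehufaz and noldiz both end in -z yet inflect differently (hadehufaz, noldizori), so the final letter is not what conditions the rule; the first letter is.
"busu" begins with b-. The stems beginning with b- (buzim → debuzimul, bika → debikaul) add de- … -ul around the stem.
So busu → debusuul.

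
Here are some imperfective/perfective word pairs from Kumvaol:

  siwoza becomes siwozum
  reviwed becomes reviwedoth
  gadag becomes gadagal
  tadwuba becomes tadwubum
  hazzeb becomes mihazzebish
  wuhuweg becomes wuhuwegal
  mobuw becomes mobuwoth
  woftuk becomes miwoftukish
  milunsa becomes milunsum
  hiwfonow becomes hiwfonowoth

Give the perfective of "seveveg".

sevevegal

"seveveg" ends in -g. The stems ending in -g (gadag → gadagal, wuhuweg → wuhuwegal) add -al.
The other patterns: stems ending in -d or -w add -oth; stems ending in -a drop the final letter and add -um; stems ending in -b or -k add mi- … -ish around the stem.
So seveveg → sevevegal.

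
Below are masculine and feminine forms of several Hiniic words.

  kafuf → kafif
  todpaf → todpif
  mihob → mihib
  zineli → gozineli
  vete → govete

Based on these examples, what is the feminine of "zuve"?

gozuve

kafuf and vete both have 2 vowels yet inflect differently (kafif, govete), so the number of vowels is not what conditions the rule; whether the stem ends in a vowel or a consonant is.
"zuve" ends in a vowel. The stems ending in a vowel (zineli → gozineli, vete → govete) add the prefix go-.
The other pattern: stems ending in a consonant change the last vowel to 'i'.
So zuve → gozuve.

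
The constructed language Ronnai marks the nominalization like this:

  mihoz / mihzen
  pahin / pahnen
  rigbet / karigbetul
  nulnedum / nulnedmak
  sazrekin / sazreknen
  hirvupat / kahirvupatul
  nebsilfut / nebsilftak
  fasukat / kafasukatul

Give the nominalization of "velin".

nebsilfut and hirvupat both end in -t yet inflect differently (nebsilftak, kahirvupatul), so the final letter is not what conditions the rule; the last vowel is.
"velin" has last vowel 'i'. The stems whose last vowel is 'i' (pahin → pahnen, sazrekin → sazreknen) delete the last vowel and add -en.
So velin → velnen.

velnen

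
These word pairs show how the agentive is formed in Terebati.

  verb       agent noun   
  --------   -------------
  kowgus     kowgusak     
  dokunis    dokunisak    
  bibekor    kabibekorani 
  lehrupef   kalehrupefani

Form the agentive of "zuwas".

zuwasak

dokunis and bibekor both have 3 vowels yet inflect differently (dokunisak, kabibekorani), so the number of vowels is not what conditions the rule; the final letter is.
"zuwas" ends in -s. The stems ending in -s (kowgus → kowgusak, dokunis → dokunisak) add -ak.
The other pattern: stems ending in -f or -r add ka- … -ani around the stem.
So zuwas → zuwasak.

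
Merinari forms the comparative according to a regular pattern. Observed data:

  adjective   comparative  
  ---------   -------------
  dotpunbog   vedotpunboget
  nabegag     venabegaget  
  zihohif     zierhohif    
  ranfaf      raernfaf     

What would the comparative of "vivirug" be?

nabegag and ranfaf both have last vowel 'a' yet inflect differently (venabegaget, raernfaf), so the last vowel is not what conditions the rule; the final letter is.
"vivirug" ends in -g. The stems ending in -g (dotpunbog → vedotpunboget, nabegag → venabegaget) add ve- … -et around the stem.
The other pattern: stems ending in -f insert -er- after the first vowel.
So vivirug → veviviruget.

veviviruget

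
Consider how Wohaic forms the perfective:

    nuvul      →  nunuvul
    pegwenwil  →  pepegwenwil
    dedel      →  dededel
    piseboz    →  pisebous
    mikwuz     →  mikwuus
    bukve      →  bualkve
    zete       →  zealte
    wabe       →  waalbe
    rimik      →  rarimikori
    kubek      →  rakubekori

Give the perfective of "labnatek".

ralabnatekori

"labnatek" ends in -k. The stems ending in -k (rimik → rarimikori, kubek → rakubekori) add ra- … -ori around the stem.
The other patterns: stems ending in -l repeat the first consonant+vowel as a prefix; stems ending in -z drop the final letter and add -us; stems ending in -e insert -al- after the first vowel.
So labnatek → ralabnatekori.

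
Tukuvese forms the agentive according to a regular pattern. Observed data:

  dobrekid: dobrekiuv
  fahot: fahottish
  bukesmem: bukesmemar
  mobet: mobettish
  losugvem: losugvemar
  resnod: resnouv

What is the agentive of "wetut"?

resnod and fahot both have last vowel 'o' yet inflect differently (resnouv, fahottish), so the last vowel is not what conditions the rule; the final letter is.
"wetut" ends in -t. The stems ending in -t (fahot → fahottish, mobet → mobettish) double the final consonant and add -ish.
The other patterns: stems ending in -d drop the final letter and add -uv; stems ending in -m add -ar.
So wetut → wetuttish.

wetuttish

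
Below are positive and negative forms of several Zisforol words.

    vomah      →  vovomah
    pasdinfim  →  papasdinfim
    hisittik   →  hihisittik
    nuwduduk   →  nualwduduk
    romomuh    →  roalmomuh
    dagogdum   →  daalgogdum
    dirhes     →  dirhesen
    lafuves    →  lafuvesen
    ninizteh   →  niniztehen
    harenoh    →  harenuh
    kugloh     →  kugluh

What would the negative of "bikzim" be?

hisittik and nuwduduk both end in -k yet inflect differently (hihisittik, nualwduduk), so the final letter is not what conditions the rule; the last vowel is.
"bikzim" has last vowel 'i'. The stems whose last vowel is 'i' (pasdinfim → papasdinfim, hisittik → hihisittik) repeat the first consonant+vowel as a prefix.
The other patterns: stems whose last vowel is 'u' insert -al- after the first vowel; stems whose last vowel is 'e' add -en; stems whose last vowel is 'o' change the last vowel to 'u'.
So bikzim → bibikzim.

bibikzim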